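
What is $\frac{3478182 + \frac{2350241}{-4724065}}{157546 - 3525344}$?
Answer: $- \frac{16431155499589}{15909696658870} \approx -1.0328$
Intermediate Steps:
$\frac{3478182 + \frac{2350241}{-4724065}}{157546 - 3525344} = \frac{3478182 + 2350241 \left(- \frac{1}{4724065}\right)}{-3367798} = \left(3478182 - \frac{2350241}{4724065}\right) \left(- \frac{1}{3367798}\right) = \frac{16431155499589}{4724065} \left(- \frac{1}{3367798}\right) = - \frac{16431155499589}{15909696658870}$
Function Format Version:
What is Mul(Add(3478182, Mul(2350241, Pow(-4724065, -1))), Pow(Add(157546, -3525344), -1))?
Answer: Rational(-16431155499589, 15909696658870) ≈ -1.0328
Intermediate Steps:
Mul(Add(3478182, Mul(2350241, Pow(-4724065, -1))), Pow(Add(157546, -3525344), -1)) = Mul(Add(3478182, Mul(2350241, Rational(-1, 4724065))), Pow(-3367798, -1)) = Mul(Add(3478182, Rational(-2350241, 4724065)), Rational(-1, 3367798)) = Mul(Rational(16431155499589, 4724065), Rational(-1, 3367798)) = Rational(-16431155499589, 15909696658870)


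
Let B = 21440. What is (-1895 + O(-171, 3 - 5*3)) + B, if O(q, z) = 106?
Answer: 19651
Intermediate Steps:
(-1895 + O(-171, 3 - 5*3)) + B = (-1895 + 106) + 21440 = -1789 + 21440 = 19651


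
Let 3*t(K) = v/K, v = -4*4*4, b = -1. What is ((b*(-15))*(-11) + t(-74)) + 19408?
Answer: 2136005/111 ≈ 19243.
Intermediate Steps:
v = -64 (v = -16*4 = -64)
t(K) = -64/(3*K) (t(K) = (-64/K)/3 = -64/(3*K))
((b*(-15))*(-11) + t(-74)) + 19408 = (-1*(-15)*(-11) - 64/3/(-74)) + 19408 = (15*(-11) - 64/3*(-1/74)) + 19408 = (-165 + 32/111) + 19408 = -18283/111 + 19408 = 2136005/111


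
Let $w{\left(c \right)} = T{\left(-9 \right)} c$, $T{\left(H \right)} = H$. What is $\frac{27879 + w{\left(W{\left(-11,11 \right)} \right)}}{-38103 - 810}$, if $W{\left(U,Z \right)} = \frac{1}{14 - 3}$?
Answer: $- \frac{102220}{142681} \approx -0.71642$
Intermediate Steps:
$W{\left(U,Z \right)} = \frac{1}{11}$
$w{\left(c \right)} = - 9 c$
$\frac{27879 + w{\left(W{\left(-11,11 \right)} \right)}}{-38103 - 810} = \frac{27879 - \frac{9}{11}}{-38103 - 810} = \frac{27879 - \frac{9}{11}}{-38913} = \frac{306660}{11} \left(- \frac{1}{38913}\right) = - \frac{102220}{142681}$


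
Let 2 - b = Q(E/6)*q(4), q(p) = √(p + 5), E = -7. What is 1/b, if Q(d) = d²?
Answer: -12/25 ≈ -0.48000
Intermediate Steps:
q(p) = √(5 + p)
b = -25/12 (b = 2 - (-7/6)²*√(5 + 4) = 2 - (-7*⅙)²*√9 = 2 - (-7/6)²*3 = 2 - 49*3/36 = 2 - 1*49/12 = 2 - 49/12 = -25/12 ≈ -2.0833)
1/b = 1/(-25/12) = -12/25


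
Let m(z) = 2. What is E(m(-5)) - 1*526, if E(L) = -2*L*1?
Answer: -530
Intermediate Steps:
E(L) = -2*L
E(m(-5)) - 1*526 = -2*2 - 1*526 = -4 - 526 = -530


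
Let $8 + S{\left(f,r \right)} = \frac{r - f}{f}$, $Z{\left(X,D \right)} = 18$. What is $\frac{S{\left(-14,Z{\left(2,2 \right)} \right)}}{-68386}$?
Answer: $\frac{36}{239351} \approx 0.00015041$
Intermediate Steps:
$S{\left(f,r \right)} = -8 + \frac{r - f}{f}$
$\frac{S{\left(-14,Z{\left(2,2 \right)} \right)}}{-68386} = \frac{-9 + \frac{18}{-14}}{-68386} = \left(-9 + 18 \left(- \frac{1}{14}\right)\right) \left(- \frac{1}{68386}\right) = \left(-9 - \frac{9}{7}\right) \left(- \frac{1}{68386}\right) = \left(- \frac{72}{7}\right) \left(- \frac{1}{68386}\right) = \frac{36}{239351}$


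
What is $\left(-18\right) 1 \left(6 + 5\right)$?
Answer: $-198$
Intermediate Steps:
$\left(-18\right) 1 \left(6 + 5\right) = \left(-18\right) 11 = -198$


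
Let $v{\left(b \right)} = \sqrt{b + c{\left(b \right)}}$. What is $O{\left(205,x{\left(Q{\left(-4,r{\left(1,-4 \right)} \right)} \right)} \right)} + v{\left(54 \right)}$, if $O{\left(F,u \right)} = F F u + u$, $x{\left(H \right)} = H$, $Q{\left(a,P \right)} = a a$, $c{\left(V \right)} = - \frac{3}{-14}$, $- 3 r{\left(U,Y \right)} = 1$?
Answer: $672416 + \frac{\sqrt{10626}}{14} \approx 6.7242 \cdot 10^{5}$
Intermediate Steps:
$r{\left(U,Y \right)} = - \frac{1}{3}$ ($r{\left(U,Y \right)} = \left(- \frac{1}{3}\right) 1 = - \frac{1}{3}$)
$c{\left(V \right)} = \frac{3}{14}$ ($c{\left(V \right)} = \left(-3\right) \left(- \frac{1}{14}\right) = \frac{3}{14}$)
$Q{\left(a,P \right)} = a^{2}$
$v{\left(b \right)} = \sqrt{\frac{3}{14} + b}$ ($v{\left(b \right)} = \sqrt{b + \frac{3}{14}} = \sqrt{\frac{3}{14} + b}$)
$O{\left(F,u \right)} = u + u F^{2}$ ($O{\left(F,u \right)} = F^{2} u + u = u F^{2} + u = u + u F^{2}$)
$O{\left(205,x{\left(Q{\left(-4,r{\left(1,-4 \right)} \right)} \right)} \right)} + v{\left(54 \right)} = \left(-4\right)^{2} \left(1 + 205^{2}\right) + \frac{\sqrt{42 + 196 \cdot 54}}{14} = 16 \left(1 + 42025\right) + \frac{\sqrt{42 + 10584}}{14} = 16 \cdot 42026 + \frac{\sqrt{10626}}{14} = 672416 + \frac{\sqrt{10626}}{14}$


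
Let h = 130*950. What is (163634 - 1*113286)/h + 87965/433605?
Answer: 1634741102/2677510875 ≈ 0.61055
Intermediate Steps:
h = 123500
(163634 - 1*113286)/h + 87965/433605 = (163634 - 1*113286)/123500 + 87965/433605 = (163634 - 113286)*(1/123500) + 87965*(1/433605) = 50348*(1/123500) + 17593/86721 = 12587/30875 + 17593/86721 = 1634741102/2677510875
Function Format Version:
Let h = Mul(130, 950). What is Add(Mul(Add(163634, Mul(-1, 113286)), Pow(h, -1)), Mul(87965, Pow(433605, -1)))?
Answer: Rational(1634741102, 2677510875) ≈ 0.61055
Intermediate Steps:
h = 123500
Add(Mul(Add(163634, Mul(-1, 113286)), Pow(h, -1)), Mul(87965, Pow(433605, -1))) = Add(Mul(Add(163634, Mul(-1, 113286)), Pow(123500, -1)), Mul(87965, Pow(433605, -1))) = Add(Mul(Add(163634, -113286), Rational(1, 123500)), Mul(87965, Rational(1, 433605))) = Add(Mul(50348, Rational(1, 123500)), Rational(17593, 86721)) = Add(Rational(12587, 30875), Rational(17593, 86721)) = Rational(1634741102, 2677510875)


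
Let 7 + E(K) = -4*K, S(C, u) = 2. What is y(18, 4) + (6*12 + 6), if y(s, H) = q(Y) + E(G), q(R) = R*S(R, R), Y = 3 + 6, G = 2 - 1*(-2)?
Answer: 73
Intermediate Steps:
G = 4 (G = 2 + 2 = 4)
Y = 9
q(R) = 2*R (q(R) = R*2 = 2*R)
E(K) = -7 - 4*K
y(s, H) = -5 (y(s, H) = 2*9 + (-7 - 4*4) = 18 + (-7 - 16) = 18 - 23 = -5)
y(18, 4) + (6*12 + 6) = -5 + (6*12 + 6) = -5 + (72 + 6) = -5 + 78 = 73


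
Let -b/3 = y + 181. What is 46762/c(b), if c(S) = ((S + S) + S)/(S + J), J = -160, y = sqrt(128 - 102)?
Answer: 1189297946/58923 - 1496384*sqrt(26)/58923 ≈ 20054.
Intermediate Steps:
y = sqrt(26) ≈ 5.0990
b = -543 - 3*sqrt(26) (b = -3*(sqrt(26) + 181) = -3*(181 + sqrt(26)) = -543 - 3*sqrt(26) ≈ -558.30)
c(S) = 3*S/(-160 + S) (c(S) = ((S + S) + S)/(S - 160) = (2*S + S)/(-160 + S) = (3*S)/(-160 + S) = 3*S/(-160 + S))
46762/c(b) = 46762/((3*(-543 - 3*sqrt(26))/(-160 + (-543 - 3*sqrt(26))))) = 46762/((3*(-543 - 3*sqrt(26))/(-703 - 3*sqrt(26)))) = 46762*((-703 - 3*sqrt(26))/(3*(-543 - 3*sqrt(26)))) = 46762*(-703 - 3*sqrt(26))/(3*(-543 - 3*sqrt(26)))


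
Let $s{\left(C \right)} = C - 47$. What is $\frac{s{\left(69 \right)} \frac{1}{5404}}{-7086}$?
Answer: $- \frac{11}{19146372} \approx -5.7452 \cdot 10^{-7}$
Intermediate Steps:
$s{\left(C \right)} = -47 + C$ ($s{\left(C \right)} = C - 47 = -47 + C$)
$\frac{s{\left(69 \right)} \frac{1}{5404}}{-7086} = \frac{\left(-47 + 69\right) \frac{1}{5404}}{-7086} = 22 \cdot \frac{1}{5404} \left(- \frac{1}{7086}\right) = \frac{11}{2702} \left(- \frac{1}{7086}\right) = - \frac{11}{19146372}$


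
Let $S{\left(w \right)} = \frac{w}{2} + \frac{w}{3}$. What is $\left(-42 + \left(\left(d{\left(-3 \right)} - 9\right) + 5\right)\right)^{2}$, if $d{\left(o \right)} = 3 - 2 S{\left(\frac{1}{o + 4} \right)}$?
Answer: $\frac{17956}{9} \approx 1995.1$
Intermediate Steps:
$S{\left(w \right)} = \frac{5 w}{6}$ ($S{\left(w \right)} = w \frac{1}{2} + w \frac{1}{3} = \frac{w}{2} + \frac{w}{3} = \frac{5 w}{6}$)
$d{\left(o \right)} = 3 - \frac{5}{3 \left(4 + o\right)}$ ($d{\left(o \right)} = 3 - 2 \frac{5}{6 \left(o + 4\right)} = 3 - 2 \frac{5}{6 \left(4 + o\right)} = 3 - \frac{5}{3 \left(4 + o\right)}$)
$\left(-42 + \left(\left(d{\left(-3 \right)} - 9\right) + 5\right)\right)^{2} = \left(-42 + \left(\left(\frac{31 + 9 \left(-3\right)}{3 \left(4 - 3\right)} - 9\right) + 5\right)\right)^{2} = \left(-42 + \left(\left(\frac{31 - 27}{3 \cdot 1} - 9\right) + 5\right)\right)^{2} = \left(-42 + \left(\left(\frac{1}{3} \cdot 1 \cdot 4 - 9\right) + 5\right)\right)^{2} = \left(-42 + \left(\left(\frac{4}{3} - 9\right) + 5\right)\right)^{2} = \left(-42 + \left(- \frac{23}{3} + 5\right)\right)^{2} = \left(-42 - \frac{8}{3}\right)^{2} = \left(- \frac{134}{3}\right)^{2} = \frac{17956}{9}$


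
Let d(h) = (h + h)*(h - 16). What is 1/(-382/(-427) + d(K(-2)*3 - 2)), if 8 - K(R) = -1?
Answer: 427/192532 ≈ 0.0022178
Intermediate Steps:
K(R) = 9 (K(R) = 8 - 1*(-1) = 8 + 1 = 9)
d(h) = 2*h*(-16 + h) (d(h) = (2*h)*(-16 + h) = 2*h*(-16 + h))
1/(-382/(-427) + d(K(-2)*3 - 2)) = 1/(-382/(-427) + 2*(9*3 - 2)*(-16 + (9*3 - 2))) = 1/(-382*(-1/427) + 2*(27 - 2)*(-16 + (27 - 2))) = 1/(382/427 + 2*25*(-16 + 25)) = 1/(382/427 + 2*25*9) = 1/(382/427 + 450) = 1/(192532/427) = 427/192532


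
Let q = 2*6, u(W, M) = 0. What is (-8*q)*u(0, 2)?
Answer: 0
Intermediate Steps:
q = 12
(-8*q)*u(0, 2) = -8*12*0 = -96*0 = 0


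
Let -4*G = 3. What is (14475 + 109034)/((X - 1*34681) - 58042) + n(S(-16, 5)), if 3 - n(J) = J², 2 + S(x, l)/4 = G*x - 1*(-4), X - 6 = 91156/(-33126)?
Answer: -4813447820684/1535717249 ≈ -3134.3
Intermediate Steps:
X = 53800/16563 (X = 6 + 91156/(-33126) = 6 + 91156*(-1/33126) = 6 - 45578/16563 = 53800/16563 ≈ 3.2482)
G = -¾ (G = -¼*3 = -¾ ≈ -0.75000)
S(x, l) = 8 - 3*x (S(x, l) = -8 + 4*(-3*x/4 - 1*(-4)) = -8 + 4*(-3*x/4 + 4) = -8 + 4*(4 - 3*x/4) = -8 + (16 - 3*x) = 8 - 3*x)
n(J) = 3 - J²
(14475 + 109034)/((X - 1*34681) - 58042) + n(S(-16, 5)) = (14475 + 109034)/((53800/16563 - 1*34681) - 58042) + (3 - (8 - 3*(-16))²) = 123509/((53800/16563 - 34681) - 58042) + (3 - (8 + 48)²) = 123509/(-574367603/16563 - 58042) + (3 - 1*56²) = 123509/(-1535717249/16563) + (3 - 1*3136) = 123509*(-16563/1535717249) + (3 - 3136) = -2045679567/1535717249 - 3133 = -4813447820684/1535717249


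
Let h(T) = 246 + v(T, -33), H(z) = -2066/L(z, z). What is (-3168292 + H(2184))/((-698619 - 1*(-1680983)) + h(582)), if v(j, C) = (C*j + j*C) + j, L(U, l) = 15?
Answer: -23763223/7085850 ≈ -3.3536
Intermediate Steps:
v(j, C) = j + 2*C*j (v(j, C) = (C*j + C*j) + j = 2*C*j + j = j + 2*C*j)
H(z) = -2066/15
h(T) = 246 - 65*T (h(T) = 246 + T*(1 + 2*(-33)) = 246 + T*(1 - 66) = 246 + T*(-65) = 246 - 65*T)
(-3168292 + H(2184))/((-698619 - 1*(-1680983)) + h(582)) = (-3168292 - 2066/15)/((-698619 - 1*(-1680983)) + (246 - 65*582)) = -47526446/(15*((-698619 + 1680983) + (246 - 37830))) = -47526446/(15*(982364 - 37584)) = -47526446/15/944780 = -47526446/15*1/944780 = -23763223/7085850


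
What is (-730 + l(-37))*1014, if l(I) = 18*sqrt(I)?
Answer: -740220 + 18252*I*sqrt(37) ≈ -7.4022e+5 + 1.1102e+5*I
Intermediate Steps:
(-730 + l(-37))*1014 = (-730 + 18*sqrt(-37))*1014 = (-730 + 18*(I*sqrt(37)))*1014 = (-730 + 18*I*sqrt(37))*1014 = -740220 + 18252*I*sqrt(37)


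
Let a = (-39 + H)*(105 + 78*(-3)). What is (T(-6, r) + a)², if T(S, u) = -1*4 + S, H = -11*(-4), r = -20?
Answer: 429025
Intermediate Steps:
H = 44
T(S, u) = -4 + S
a = -645 (a = (-39 + 44)*(105 + 78*(-3)) = 5*(105 - 234) = 5*(-129) = -645)
(T(-6, r) + a)² = ((-4 - 6) - 645)² = (-10 - 645)² = (-655)² = 429025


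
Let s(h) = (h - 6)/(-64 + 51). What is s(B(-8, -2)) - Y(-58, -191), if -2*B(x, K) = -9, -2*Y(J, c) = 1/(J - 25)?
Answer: 118/1079 ≈ 0.10936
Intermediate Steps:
Y(J, c) = -1/(2*(-25 + J)) (Y(J, c) = -1/(2*(J - 25)) = -1/(2*(-25 + J)))
B(x, K) = 9/2 (B(x, K) = -½*(-9) = 9/2)
s(h) = 6/13 - h/13 (s(h) = (-6 + h)/(-13) = (-6 + h)*(-1/13) = 6/13 - h/13)
s(B(-8, -2)) - Y(-58, -191) = (6/13 - 1/13*9/2) - (-1)/(-50 + 2*(-58)) = (6/13 - 9/26) - (-1)/(-50 - 116) = 3/26 - (-1)/(-166) = 3/26 - (-1)*(-1)/166 = 3/26 - 1*1/166 = 3/26 - 1/166 = 118/1079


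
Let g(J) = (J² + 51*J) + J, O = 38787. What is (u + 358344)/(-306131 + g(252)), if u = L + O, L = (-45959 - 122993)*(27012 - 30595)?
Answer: -86536021/32789 ≈ -2639.2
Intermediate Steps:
L = 605355016 (L = -168952*(-3583) = 605355016)
u = 605393803 (u = 605355016 + 38787 = 605393803)
g(J) = J² + 52*J
(u + 358344)/(-306131 + g(252)) = (605393803 + 358344)/(-306131 + 252*(52 + 252)) = 605752147/(-306131 + 252*304) = 605752147/(-306131 + 76608) = 605752147/(-229523) = 605752147*(-1/229523) = -86536021/32789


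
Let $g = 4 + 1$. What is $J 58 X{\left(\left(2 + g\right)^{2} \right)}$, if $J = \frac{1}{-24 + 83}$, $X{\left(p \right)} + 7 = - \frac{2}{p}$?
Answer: $- \frac{20010}{2891} \approx -6.9215$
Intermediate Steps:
$g = 5$
$X{\left(p \right)} = -7 - \frac{2}{p}$
$J = \frac{1}{59} \approx 0.016949$
$J 58 X{\left(\left(2 + g\right)^{2} \right)} = \frac{1}{59} \cdot 58 \left(-7 - \frac{2}{\left(2 + 5\right)^{2}}\right) = \frac{58 \left(-7 - \frac{2}{7^{2}}\right)}{59} = \frac{58 \left(-7 - \frac{2}{49}\right)}{59} = \frac{58}{59} \left(- \frac{345}{49}\right) = - \frac{20010}{2891}$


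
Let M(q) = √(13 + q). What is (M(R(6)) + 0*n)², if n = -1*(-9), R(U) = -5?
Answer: 8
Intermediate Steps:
n = 9
(M(R(6)) + 0*n)² = (√(13 - 5) + 0*9)² = (√8 + 0)² = (2*√2 + 0)² = (2*√2)² = 8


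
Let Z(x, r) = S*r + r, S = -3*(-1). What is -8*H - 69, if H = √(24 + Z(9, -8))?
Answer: -69 - 16*I*√2 ≈ -69.0 - 22.627*I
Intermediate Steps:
S = 3
Z(x, r) = 4*r (Z(x, r) = 3*r + r = 4*r)
H = 2*I*√2 (H = √(24 + 4*(-8)) = √(24 - 32) = √(-8) = 2*I*√2 ≈ 2.8284*I)
-8*H - 69 = -16*I*√2 - 69 = -69 - 16*I*√2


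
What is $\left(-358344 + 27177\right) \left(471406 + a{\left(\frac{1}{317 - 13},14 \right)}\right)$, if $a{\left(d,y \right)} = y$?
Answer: $-156118747140$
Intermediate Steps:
$\left(-358344 + 27177\right) \left(471406 + a{\left(\frac{1}{317 - 13},14 \right)}\right) = \left(-358344 + 27177\right) \left(471406 + 14\right) = \left(-331167\right) 471420 = -156118747140$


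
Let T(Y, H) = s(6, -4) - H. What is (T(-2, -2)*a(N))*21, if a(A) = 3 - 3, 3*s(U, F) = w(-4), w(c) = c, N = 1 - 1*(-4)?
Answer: 0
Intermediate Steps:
N = 5 (N = 1 + 4 = 5)
s(U, F) = -4/3 (s(U, F) = (1/3)*(-4) = -4/3)
a(A) = 0
T(Y, H) = -4/3 - H
(T(-2, -2)*a(N))*21 = ((-4/3 - 1*(-2))*0)*21 = ((-4/3 + 2)*0)*21 = ((2/3)*0)*21 = 0*21 = 0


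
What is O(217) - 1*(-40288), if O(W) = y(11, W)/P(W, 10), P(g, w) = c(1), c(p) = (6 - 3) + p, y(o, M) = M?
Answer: 161369/4 ≈ 40342.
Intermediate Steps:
c(p) = 3 + p
P(g, w) = 4 (P(g, w) = 3 + 1 = 4)
O(W) = W/4
O(217) - 1*(-40288) = (¼)*217 - 1*(-40288) = 217/4 + 40288 = 161369/4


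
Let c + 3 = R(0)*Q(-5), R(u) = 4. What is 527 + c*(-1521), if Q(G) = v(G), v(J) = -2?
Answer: 17258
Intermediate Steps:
Q(G) = -2
c = -11 (c = -3 + 4*(-2) = -3 - 8 = -11)
527 + c*(-1521) = 527 - 11*(-1521) = 527 + 16731 = 17258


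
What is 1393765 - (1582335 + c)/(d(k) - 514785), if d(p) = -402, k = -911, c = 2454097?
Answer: 718053645487/515187 ≈ 1.3938e+6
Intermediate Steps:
1393765 - (1582335 + c)/(d(k) - 514785) = 1393765 - (1582335 + 2454097)/(-402 - 514785) = 1393765 - 4036432/(-515187) = 1393765 - 4036432*(-1)/515187 = 1393765 - 1*(-4036432/515187) = 1393765 + 4036432/515187 = 718053645487/515187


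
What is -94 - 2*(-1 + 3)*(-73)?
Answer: 198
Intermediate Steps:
-94 - 2*(-1 + 3)*(-73) = -94 - 2*2*(-73) = -94 - 4*(-73) = -94 + 292 = 198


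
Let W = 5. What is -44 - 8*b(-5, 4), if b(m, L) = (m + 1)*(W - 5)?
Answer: -44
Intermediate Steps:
b(m, L) = 0 (b(m, L) = (m + 1)*(5 - 5) = (1 + m)*0 = 0)
-44 - 8*b(-5, 4) = -44 - 8*0 = -44 + 0 = -44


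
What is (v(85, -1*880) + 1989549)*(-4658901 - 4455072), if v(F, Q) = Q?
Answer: -18124675571937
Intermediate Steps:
(v(85, -1*880) + 1989549)*(-4658901 - 4455072) = (-1*880 + 1989549)*(-4658901 - 4455072) = (-880 + 1989549)*(-9113973) = 1988669*(-9113973) = -18124675571937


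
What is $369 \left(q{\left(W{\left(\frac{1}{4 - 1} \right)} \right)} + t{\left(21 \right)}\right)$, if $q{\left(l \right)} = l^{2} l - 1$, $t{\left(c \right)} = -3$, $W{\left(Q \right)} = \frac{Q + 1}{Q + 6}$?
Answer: $- \frac{10100268}{6859} \approx -1472.6$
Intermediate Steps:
$W{\left(Q \right)} = \frac{1 + Q}{6 + Q}$
$q{\left(l \right)} = -1 + l^{3}$ ($q{\left(l \right)} = l^{3} - 1 = -1 + l^{3}$)
$369 \left(q{\left(W{\left(\frac{1}{4 - 1} \right)} \right)} + t{\left(21 \right)}\right) = 369 \left(\left(-1 + \left(\frac{1 + \frac{1}{4 - 1}}{6 + \frac{1}{4 - 1}}\right)^{3}\right) - 3\right) = 369 \left(\left(-1 + \left(\frac{1 + \frac{1}{3}}{6 + \frac{1}{3}}\right)^{3}\right) - 3\right) = 369 \left(\left(-1 + \left(\frac{1}{\frac{19}{3}} \cdot \frac{4}{3}\right)^{3}\right) - 3\right) = 369 \left(\left(-1 + \left(\frac{3}{19} \cdot \frac{4}{3}\right)^{3}\right) - 3\right) = 369 \left(\left(-1 + \left(\frac{4}{19}\right)^{3}\right) - 3\right) = 369 \left(\left(-1 + \frac{64}{6859}\right) - 3\right) = 369 \left(- \frac{6795}{6859} - 3\right) = 369 \left(- \frac{27372}{6859}\right) = - \frac{10100268}{6859}$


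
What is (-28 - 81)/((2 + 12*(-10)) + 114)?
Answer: 109/4 ≈ 27.250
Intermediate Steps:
(-28 - 81)/((2 + 12*(-10)) + 114) = -109/((2 - 120) + 114) = -109/(-118 + 114) = -109/(-4) = -109*(-¼) = 109/4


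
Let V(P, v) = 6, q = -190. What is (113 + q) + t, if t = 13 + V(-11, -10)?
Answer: -58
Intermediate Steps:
t = 19 (t = 13 + 6 = 19)
(113 + q) + t = (113 - 190) + 19 = -77 + 19 = -58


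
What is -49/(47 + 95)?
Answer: -49/142 ≈ -0.34507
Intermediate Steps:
-49/(47 + 95) = -49/142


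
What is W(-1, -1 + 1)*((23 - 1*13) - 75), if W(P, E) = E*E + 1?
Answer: -65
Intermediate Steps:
W(P, E) = 1 + E**2 (W(P, E) = E**2 + 1 = 1 + E**2)
W(-1, -1 + 1)*((23 - 1*13) - 75) = (1 + (-1 + 1)**2)*((23 - 1*13) - 75) = (1 + 0**2)*((23 - 13) - 75) = (1 + 0)*(10 - 75) = 1*(-65) = -65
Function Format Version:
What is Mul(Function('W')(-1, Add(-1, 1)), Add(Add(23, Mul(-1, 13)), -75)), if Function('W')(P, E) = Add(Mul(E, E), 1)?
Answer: -65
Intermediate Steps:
Function('W')(P, E) = Add(1, Pow(E, 2)) (Function('W')(P, E) = Add(Pow(E, 2), 1) = Add(1, Pow(E, 2)))
Mul(Function('W')(-1, Add(-1, 1)), Add(Add(23, Mul(-1, 13)), -75)) = Mul(Add(1, Pow(Add(-1, 1), 2)), Add(Add(23, Mul(-1, 13)), -75)) = Mul(Add(1, Pow(0, 2)), Add(Add(23, -13), -75)) = Mul(Add(1, 0), Add(10, -75)) = Mul(1, -65) = -65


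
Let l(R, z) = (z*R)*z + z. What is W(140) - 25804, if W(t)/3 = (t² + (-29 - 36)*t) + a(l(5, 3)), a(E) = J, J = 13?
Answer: 5735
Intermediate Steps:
l(R, z) = z + R*z² (l(R, z) = (R*z)*z + z = R*z² + z = z + R*z²)
a(E) = 13
W(t) = 39 - 195*t + 3*t² (W(t) = 3*((t² + (-29 - 36)*t) + 13) = 3*((t² - 65*t) + 13) = 3*(13 + t² - 65*t) = 39 - 195*t + 3*t²)
W(140) - 25804 = (39 - 195*140 + 3*140²) - 25804 = (39 - 27300 + 3*19600) - 25804 = (39 - 27300 + 58800) - 25804 = 31539 - 25804 = 5735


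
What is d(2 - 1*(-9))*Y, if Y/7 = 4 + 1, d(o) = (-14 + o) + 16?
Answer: 455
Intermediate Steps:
d(o) = 2 + o
Y = 35 (Y = 7*(4 + 1) = 7*5 = 35)
d(2 - 1*(-9))*Y = (2 + (2 - 1*(-9)))*35 = (2 + (2 + 9))*35 = (2 + 11)*35 = 13*35 = 455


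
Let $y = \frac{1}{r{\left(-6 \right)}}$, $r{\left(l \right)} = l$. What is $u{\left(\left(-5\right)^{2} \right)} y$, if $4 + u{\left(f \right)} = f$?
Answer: $- \frac{7}{2} \approx -3.5$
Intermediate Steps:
$u{\left(f \right)} = -4 + f$
$y = - \frac{1}{6}$ ($y = \frac{1}{-6} = - \frac{1}{6} \approx -0.16667$)
$u{\left(\left(-5\right)^{2} \right)} y = \left(-4 + \left(-5\right)^{2}\right) \left(- \frac{1}{6}\right) = \left(-4 + 25\right) \left(- \frac{1}{6}\right) = 21 \left(- \frac{1}{6}\right) = - \frac{7}{2}$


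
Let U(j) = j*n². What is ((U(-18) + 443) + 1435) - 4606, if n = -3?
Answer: -2890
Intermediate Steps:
U(j) = 9*j (U(j) = j*(-3)² = j*9 = 9*j)
((U(-18) + 443) + 1435) - 4606 = ((9*(-18) + 443) + 1435) - 4606 = ((-162 + 443) + 1435) - 4606 = (281 + 1435) - 4606 = 1716 - 4606 = -2890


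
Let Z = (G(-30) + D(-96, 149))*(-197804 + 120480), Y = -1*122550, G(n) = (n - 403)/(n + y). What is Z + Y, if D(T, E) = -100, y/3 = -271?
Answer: 6381622258/843 ≈ 7.5701e+6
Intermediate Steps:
y = -813 (y = 3*(-271) = -813)
G(n) = (-403 + n)/(-813 + n) (G(n) = (n - 403)/(n - 813) = (-403 + n)/(-813 + n))
Y = -122550
Z = 6484931908/843 (Z = ((-403 - 30)/(-813 - 30) - 100)*(-197804 + 120480) = (-433/(-843) - 100)*(-77324) = (-1/843*(-433) - 100)*(-77324) = (433/843 - 100)*(-77324) = -83867/843*(-77324) = 6484931908/843 ≈ 7.6927e+6)
Z + Y = 6484931908/843 - 122550 = 6381622258/843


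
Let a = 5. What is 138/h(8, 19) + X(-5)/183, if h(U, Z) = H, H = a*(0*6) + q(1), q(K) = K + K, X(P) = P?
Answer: 12622/183 ≈ 68.973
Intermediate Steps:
q(K) = 2*K
H = 2 (H = 5*(0*6) + 2*1 = 5*0 + 2 = 0 + 2 = 2)
h(U, Z) = 2
138/h(8, 19) + X(-5)/183 = 138/2 - 5/183 = 138*(1/2) - 5*1/183 = 69 - 5/183 = 12622/183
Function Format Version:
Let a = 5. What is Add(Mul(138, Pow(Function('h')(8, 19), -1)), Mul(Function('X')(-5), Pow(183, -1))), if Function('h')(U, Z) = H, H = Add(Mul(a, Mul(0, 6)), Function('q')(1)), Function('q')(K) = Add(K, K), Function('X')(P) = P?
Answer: Rational(12622, 183) ≈ 68.973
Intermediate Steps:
Function('q')(K) = Mul(2, K)
H = 2 (H = Add(Mul(5, Mul(0, 6)), Mul(2, 1)) = Add(Mul(5, 0), 2) = Add(0, 2) = 2)
Function('h')(U, Z) = 2
Add(Mul(138, Pow(Function('h')(8, 19), -1)), Mul(Function('X')(-5), Pow(183, -1))) = Add(Mul(138, Pow(2, -1)), Mul(-5, Pow(183, -1))) = Add(Mul(138, Rational(1, 2)), Mul(-5, Rational(1, 183))) = Add(69, Rational(-5, 183)) = Rational(12622, 183)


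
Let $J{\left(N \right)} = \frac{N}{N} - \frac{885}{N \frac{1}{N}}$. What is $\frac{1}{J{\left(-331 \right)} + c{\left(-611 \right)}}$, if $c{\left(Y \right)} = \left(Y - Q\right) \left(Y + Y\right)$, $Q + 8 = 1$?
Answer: $\frac{1}{737204} \approx 1.3565 \cdot 10^{-6}$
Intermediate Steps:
$Q = -7$ ($Q = -8 + 1 = -7$)
$J{\left(N \right)} = -884$ ($J{\left(N \right)} = 1 - \frac{885}{1} = 1 - 885 = -884$)
$c{\left(Y \right)} = 2 Y \left(7 + Y\right)$ ($c{\left(Y \right)} = \left(Y - -7\right) \left(Y + Y\right) = \left(Y + 7\right) 2 Y = \left(7 + Y\right) 2 Y = 2 Y \left(7 + Y\right)$)
$\frac{1}{J{\left(-331 \right)} + c{\left(-611 \right)}} = \frac{1}{-884 + 2 \left(-611\right) \left(7 - 611\right)} = \frac{1}{-884 + 2 \left(-611\right) \left(-604\right)} = \frac{1}{-884 + 738088} = \frac{1}{737204}$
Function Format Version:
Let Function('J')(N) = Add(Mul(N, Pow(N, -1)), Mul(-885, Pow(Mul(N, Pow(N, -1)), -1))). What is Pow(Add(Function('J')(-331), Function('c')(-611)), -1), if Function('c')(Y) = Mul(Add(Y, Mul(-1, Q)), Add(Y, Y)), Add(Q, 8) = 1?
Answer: Rational(1, 737204) ≈ 1.3565e-6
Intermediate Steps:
Q = -7 (Q = Add(-8, 1) = -7)
Function('J')(N) = -884 (Function('J')(N) = Add(1, Mul(-885, Pow(1, -1))) = Add(1, Mul(-885, 1)) = Add(1, -885) = -884)
Function('c')(Y) = Mul(2, Y, Add(7, Y)) (Function('c')(Y) = Mul(Add(Y, Mul(-1, -7)), Add(Y, Y)) = Mul(Add(Y, 7), Mul(2, Y)) = Mul(Add(7, Y), Mul(2, Y)) = Mul(2, Y, Add(7, Y)))
Pow(Add(Function('J')(-331), Function('c')(-611)), -1) = Pow(Add(-884, Mul(2, -611, Add(7, -611))), -1) = Pow(Add(-884, Mul(2, -611, -604)), -1) = Pow(Add(-884, 738088), -1) = Pow(737204, -1) = Rational(1, 737204)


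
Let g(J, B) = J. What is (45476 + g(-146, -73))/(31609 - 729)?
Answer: 4533/3088 ≈ 1.4679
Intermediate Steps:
(45476 + g(-146, -73))/(31609 - 729) = (45476 - 146)/(31609 - 729) = 45330/30880 = 45330*(1/30880) = 4533/3088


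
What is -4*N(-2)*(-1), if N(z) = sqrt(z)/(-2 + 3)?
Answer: 4*I*sqrt(2) ≈ 5.6569*I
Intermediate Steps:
N(z) = sqrt(z) (N(z) = sqrt(z)/1 = 1*sqrt(z) = sqrt(z))
-4*N(-2)*(-1) = -4*I*sqrt(2)*(-1) = 4*I*sqrt(2)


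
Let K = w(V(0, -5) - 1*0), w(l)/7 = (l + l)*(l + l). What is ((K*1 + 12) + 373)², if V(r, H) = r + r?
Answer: 148225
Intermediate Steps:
V(r, H) = 2*r
w(l) = 28*l² (w(l) = 7*((l + l)*(l + l)) = 7*((2*l)*(2*l)) = 7*(4*l²) = 28*l²)
K = 0 (K = 28*(2*0 - 1*0)² = 28*(0 + 0)² = 28*0² = 28*0 = 0)
((K*1 + 12) + 373)² = ((0*1 + 12) + 373)² = ((0 + 12) + 373)² = (12 + 373)² = 385² = 148225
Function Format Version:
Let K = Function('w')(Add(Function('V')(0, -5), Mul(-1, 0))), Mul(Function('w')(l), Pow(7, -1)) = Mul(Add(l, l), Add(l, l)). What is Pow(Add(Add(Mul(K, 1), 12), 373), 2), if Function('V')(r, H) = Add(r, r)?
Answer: 148225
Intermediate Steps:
Function('V')(r, H) = Mul(2, r)
Function('w')(l) = Mul(28, Pow(l, 2)) (Function('w')(l) = Mul(7, Mul(Add(l, l), Add(l, l))) = Mul(7, Mul(Mul(2, l), Mul(2, l))) = Mul(7, Mul(4, Pow(l, 2))) = Mul(28, Pow(l, 2)))
K = 0 (K = Mul(28, Pow(Add(Mul(2, 0), Mul(-1, 0)), 2)) = Mul(28, Pow(Add(0, 0), 2)) = Mul(28, Pow(0, 2)) = Mul(28, 0) = 0)
Pow(Add(Add(Mul(K, 1), 12), 373), 2) = Pow(Add(Add(Mul(0, 1), 12), 373), 2) = Pow(Add(Add(0, 12), 373), 2) = Pow(Add(12, 373), 2) = Pow(385, 2) = 148225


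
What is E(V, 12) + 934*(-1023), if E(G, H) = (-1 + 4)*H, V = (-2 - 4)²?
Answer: -955446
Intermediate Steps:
V = 36 (V = (-6)² = 36)
E(G, H) = 3*H
E(V, 12) + 934*(-1023) = 3*12 + 934*(-1023) = 36 - 955482 = -955446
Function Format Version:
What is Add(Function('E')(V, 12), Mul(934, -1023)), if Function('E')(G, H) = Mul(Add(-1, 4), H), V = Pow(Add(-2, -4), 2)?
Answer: -955446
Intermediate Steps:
V = 36 (V = Pow(-6, 2) = 36)
Function('E')(G, H) = Mul(3, H)
Add(Function('E')(V, 12), Mul(934, -1023)) = Add(Mul(3, 12), Mul(934, -1023)) = Add(36, -955482) = -955446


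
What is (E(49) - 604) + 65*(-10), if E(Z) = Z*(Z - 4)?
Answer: 951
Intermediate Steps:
E(Z) = Z*(-4 + Z)
(E(49) - 604) + 65*(-10) = (49*(-4 + 49) - 604) + 65*(-10) = (49*45 - 604) - 650 = (2205 - 604) - 650 = 1601 - 650 = 951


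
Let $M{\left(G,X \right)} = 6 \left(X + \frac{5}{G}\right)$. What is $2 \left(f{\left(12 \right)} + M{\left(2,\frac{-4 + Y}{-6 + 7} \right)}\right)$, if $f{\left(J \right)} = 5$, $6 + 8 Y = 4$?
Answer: $-11$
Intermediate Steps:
$Y = - \frac{1}{4}$ ($Y = - \frac{3}{4} + \frac{1}{8} \cdot 4 = - \frac{3}{4} + \frac{1}{2} = - \frac{1}{4} \approx -0.25$)
$M{\left(G,X \right)} = 6 X + \frac{30}{G}$
$2 \left(f{\left(12 \right)} + M{\left(2,\frac{-4 + Y}{-6 + 7} \right)}\right) = 2 \left(5 + \left(6 \frac{-4 - \frac{1}{4}}{-6 + 7} + \frac{30}{2}\right)\right) = 2 \left(5 + \left(6 \left(- \frac{17}{4 \cdot 1}\right) + 30 \cdot \frac{1}{2}\right)\right) = 2 \left(5 + \left(6 \left(\left(- \frac{17}{4}\right) 1\right) + 15\right)\right) = 2 \left(5 + \left(6 \left(- \frac{17}{4}\right) + 15\right)\right) = 2 \left(5 + \left(- \frac{51}{2} + 15\right)\right) = 2 \left(5 - \frac{21}{2}\right) = 2 \left(- \frac{11}{2}\right) = -11$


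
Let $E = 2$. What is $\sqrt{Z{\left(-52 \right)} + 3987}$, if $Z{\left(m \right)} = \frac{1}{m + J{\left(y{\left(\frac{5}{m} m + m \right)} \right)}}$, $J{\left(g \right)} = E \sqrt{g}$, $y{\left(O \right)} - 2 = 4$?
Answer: $\frac{\sqrt{414646 - 15948 \sqrt{6}}}{2 \sqrt{26 - \sqrt{6}}} \approx 63.143$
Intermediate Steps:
$y{\left(O \right)} = 6$ ($y{\left(O \right)} = 2 + 4 = 6$)
$J{\left(g \right)} = 2 \sqrt{g}$
$Z{\left(m \right)} = \frac{1}{m + 2 \sqrt{6}}$
$\sqrt{Z{\left(-52 \right)} + 3987} = \sqrt{\frac{1}{-52 + 2 \sqrt{6}} + 3987} = \sqrt{3987 + \frac{1}{-52 + 2 \sqrt{6}}}$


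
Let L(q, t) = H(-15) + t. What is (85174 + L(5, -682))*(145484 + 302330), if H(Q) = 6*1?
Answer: 37839387372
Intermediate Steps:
H(Q) = 6
L(q, t) = 6 + t
(85174 + L(5, -682))*(145484 + 302330) = (85174 + (6 - 682))*(145484 + 302330) = (85174 - 676)*447814 = 84498*447814 = 37839387372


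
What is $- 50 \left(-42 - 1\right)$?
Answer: $2150$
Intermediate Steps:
$- 50 \left(-42 - 1\right) = \left(-50\right) \left(-43\right) = 2150$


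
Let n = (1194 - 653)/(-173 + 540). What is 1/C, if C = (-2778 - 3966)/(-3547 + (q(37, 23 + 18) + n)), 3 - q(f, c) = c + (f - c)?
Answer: 656843/1237524 ≈ 0.53077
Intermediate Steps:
n = 541/367 ≈ 1.4741
q(f, c) = 3 - f (q(f, c) = 3 - (c + (f - c)) = 3 - f)
C = 1237524/656843 (C = (-2778 - 3966)/(-3547 + ((3 - 1*37) + 541/367)) = -6744/(-3547 + ((3 - 37) + 541/367)) = -6744/(-3547 + (-34 + 541/367)) = -6744/(-3547 - 11937/367) = -6744/(-1313686/367) = -6744*(-367/1313686) = 1237524/656843 ≈ 1.8840)
1/C = 1/(1237524/656843) = 656843/1237524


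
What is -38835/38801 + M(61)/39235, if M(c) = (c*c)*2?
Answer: -176419169/217479605 ≈ -0.81120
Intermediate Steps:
M(c) = 2*c² (M(c) = c²*2 = 2*c²)
-38835/38801 + M(61)/39235 = -38835/38801 + (2*61²)/39235 = -38835*1/38801 + (2*3721)*(1/39235) = -38835/38801 + 7442*(1/39235) = -38835/38801 + 7442/39235 = -176419169/217479605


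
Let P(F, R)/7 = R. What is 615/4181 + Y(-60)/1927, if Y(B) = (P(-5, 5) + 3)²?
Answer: 7222469/8056787 ≈ 0.89645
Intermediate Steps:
P(F, R) = 7*R
Y(B) = 1444 (Y(B) = (7*5 + 3)² = (35 + 3)² = 38² = 1444)
615/4181 + Y(-60)/1927 = 615/4181 + 1444/1927 = 7222469/8056787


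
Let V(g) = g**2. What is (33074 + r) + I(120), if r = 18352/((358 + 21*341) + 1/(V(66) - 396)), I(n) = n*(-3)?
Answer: 974139907994/29775241 ≈ 32716.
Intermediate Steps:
I(n) = -3*n
r = 72673920/29775241 (r = 18352/((358 + 21*341) + 1/(66**2 - 396)) = 18352/((358 + 7161) + 1/(4356 - 396)) = 18352/(7519 + 1/3960) = 18352/(29775241/3960) = 18352*(3960/29775241) = 72673920/29775241 ≈ 2.4408)
(33074 + r) + I(120) = (33074 + 72673920/29775241) - 3*120 = 984858994754/29775241 - 360 = 974139907994/29775241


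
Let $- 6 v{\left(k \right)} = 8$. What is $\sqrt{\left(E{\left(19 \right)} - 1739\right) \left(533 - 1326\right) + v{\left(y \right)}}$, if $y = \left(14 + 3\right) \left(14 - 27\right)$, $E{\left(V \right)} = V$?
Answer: $\frac{2 \sqrt{3068907}}{3} \approx 1167.9$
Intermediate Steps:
$y = -221$ ($y = 17 \left(-13\right) = -221$)
$v{\left(k \right)} = - \frac{4}{3}$ ($v{\left(k \right)} = \left(- \frac{1}{6}\right) 8 = - \frac{4}{3}$)
$\sqrt{\left(E{\left(19 \right)} - 1739\right) \left(533 - 1326\right) + v{\left(y \right)}} = \sqrt{\left(19 - 1739\right) \left(533 - 1326\right) - \frac{4}{3}} = \sqrt{\left(-1720\right) \left(-793\right) - \frac{4}{3}} = \sqrt{1363960 - \frac{4}{3}} = \sqrt{\frac{4091876}{3}} = \frac{2 \sqrt{3068907}}{3}$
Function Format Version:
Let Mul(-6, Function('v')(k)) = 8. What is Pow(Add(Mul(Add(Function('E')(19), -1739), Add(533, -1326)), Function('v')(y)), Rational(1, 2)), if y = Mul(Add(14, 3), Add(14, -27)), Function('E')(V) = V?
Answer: Mul(Rational(2, 3), Pow(3068907, Rational(1, 2))) ≈ 1167.9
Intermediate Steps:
y = -221 (y = Mul(17, -13) = -221)
Function('v')(k) = Rational(-4, 3) (Function('v')(k) = Mul(Rational(-1, 6), 8) = Rational(-4, 3))
Pow(Add(Mul(Add(Function('E')(19), -1739), Add(533, -1326)), Function('v')(y)), Rational(1, 2)) = Pow(Add(Mul(Add(19, -1739), Add(533, -1326)), Rational(-4, 3)), Rational(1, 2)) = Pow(Add(Mul(-1720, -793), Rational(-4, 3)), Rational(1, 2)) = Pow(Add(1363960, Rational(-4, 3)), Rational(1, 2)) = Pow(Rational(4091876, 3), Rational(1, 2)) = Mul(Rational(2, 3), Pow(3068907, Rational(1, 2)))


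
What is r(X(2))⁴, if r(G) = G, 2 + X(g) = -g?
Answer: 256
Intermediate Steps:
X(g) = -2 - g
r(X(2))⁴ = (-2 - 1*2)⁴ = (-2 - 2)⁴ = (-4)⁴ = 256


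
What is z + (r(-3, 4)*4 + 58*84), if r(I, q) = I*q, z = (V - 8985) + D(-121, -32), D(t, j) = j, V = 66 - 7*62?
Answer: -4561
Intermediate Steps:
V = -368 (V = 66 - 434 = -368)
z = -9385 (z = (-368 - 8985) - 32 = -9353 - 32 = -9385)
z + (r(-3, 4)*4 + 58*84) = -9385 + (-3*4*4 + 58*84) = -9385 + (-12*4 + 4872) = -9385 + (-48 + 4872) = -9385 + 4824 = -4561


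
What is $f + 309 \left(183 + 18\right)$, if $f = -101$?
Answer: $62008$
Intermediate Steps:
$f + 309 \left(183 + 18\right) = -101 + 309 \left(183 + 18\right) = -101 + 309 \cdot 201 = -101 + 62109 = 62008$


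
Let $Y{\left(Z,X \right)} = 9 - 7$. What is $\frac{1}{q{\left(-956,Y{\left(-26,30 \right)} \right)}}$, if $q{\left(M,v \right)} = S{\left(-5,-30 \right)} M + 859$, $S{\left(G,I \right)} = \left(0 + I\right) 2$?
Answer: $\frac{1}{58219} \approx 1.7177 \cdot 10^{-5}$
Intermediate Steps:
$Y{\left(Z,X \right)} = 2$ ($Y{\left(Z,X \right)} = 9 - 7 = 2$)
$S{\left(G,I \right)} = 2 I$ ($S{\left(G,I \right)} = I 2 = 2 I$)
$q{\left(M,v \right)} = 859 - 60 M$ ($q{\left(M,v \right)} = 2 \left(-30\right) M + 859 = - 60 M + 859 = 859 - 60 M$)
$\frac{1}{q{\left(-956,Y{\left(-26,30 \right)} \right)}} = \frac{1}{859 - -57360} = \frac{1}{859 + 57360} = \frac{1}{58219}$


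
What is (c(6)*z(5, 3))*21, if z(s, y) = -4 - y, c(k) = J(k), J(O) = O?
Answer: -882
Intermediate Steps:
c(k) = k
(c(6)*z(5, 3))*21 = (6*(-4 - 1*3))*21 = (6*(-4 - 3))*21 = (6*(-7))*21 = -42*21 = -882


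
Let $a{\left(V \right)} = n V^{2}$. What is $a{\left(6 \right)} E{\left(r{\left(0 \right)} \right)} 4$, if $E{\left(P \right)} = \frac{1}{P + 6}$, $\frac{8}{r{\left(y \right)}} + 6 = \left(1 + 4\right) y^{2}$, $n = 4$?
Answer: $\frac{864}{7} \approx 123.43$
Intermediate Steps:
$a{\left(V \right)} = 4 V^{2}$
$r{\left(y \right)} = \frac{8}{-6 + 5 y^{2}}$ ($r{\left(y \right)} = \frac{8}{-6 + \left(1 + 4\right) y^{2}} = \frac{8}{-6 + 5 y^{2}}$)
$E{\left(P \right)} = \frac{1}{6 + P}$
$a{\left(6 \right)} E{\left(r{\left(0 \right)} \right)} 4 = \frac{4 \cdot 6^{2}}{6 + \frac{8}{-6 + 5 \cdot 0^{2}}} \cdot 4 = \frac{4 \cdot 36}{6 + \frac{8}{-6 + 5 \cdot 0}} \cdot 4 = \frac{144}{6 + \frac{8}{-6 + 0}} \cdot 4 = \frac{144}{6 + \frac{8}{-6}} \cdot 4 = \frac{144}{6 + 8 \left(- \frac{1}{6}\right)} 4 = \frac{144}{6 - \frac{4}{3}} \cdot 4 = \frac{144}{\frac{14}{3}} \cdot 4 = 144 \cdot \frac{3}{14} \cdot 4 = \frac{216}{7} \cdot 4 = \frac{864}{7}$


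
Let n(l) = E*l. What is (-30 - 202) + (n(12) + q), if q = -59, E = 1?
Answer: -279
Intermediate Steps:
n(l) = l (n(l) = 1*l = l)
(-30 - 202) + (n(12) + q) = (-30 - 202) + (12 - 59) = -232 - 47 = -279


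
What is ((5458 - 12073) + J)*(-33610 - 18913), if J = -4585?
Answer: 588257600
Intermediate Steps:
((5458 - 12073) + J)*(-33610 - 18913) = ((5458 - 12073) - 4585)*(-33610 - 18913) = (-6615 - 4585)*(-52523) = -11200*(-52523) = 588257600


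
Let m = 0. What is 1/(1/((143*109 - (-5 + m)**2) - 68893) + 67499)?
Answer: 53331/3599789168 ≈ 1.4815e-5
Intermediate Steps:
1/(1/((143*109 - (-5 + m)**2) - 68893) + 67499) = 1/(1/((143*109 - (-5 + 0)**2) - 68893) + 67499) = 1/(1/((15587 - 1*(-5)**2) - 68893) + 67499) = 1/(1/((15587 - 1*25) - 68893) + 67499) = 1/(1/((15587 - 25) - 68893) + 67499) = 1/(1/(15562 - 68893) + 67499) = 1/(1/(-53331) + 67499) = 1/(-1/53331 + 67499) = 1/(3599789168/53331) = 53331/3599789168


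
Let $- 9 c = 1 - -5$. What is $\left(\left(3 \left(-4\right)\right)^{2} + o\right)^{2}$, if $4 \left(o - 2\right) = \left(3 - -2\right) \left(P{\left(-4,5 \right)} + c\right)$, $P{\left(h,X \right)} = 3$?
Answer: $\frac{3193369}{144} \approx 22176.0$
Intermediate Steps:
$c = - \frac{2}{3}$ ($c = - \frac{1 - -5}{9} = - \frac{1 + 5}{9} = \left(- \frac{1}{9}\right) 6 = - \frac{2}{3} \approx -0.66667$)
$o = \frac{59}{12}$ ($o = 2 + \frac{\left(3 - -2\right) \left(3 - \frac{2}{3}\right)}{4} = 2 + \frac{\left(3 + 2\right) \frac{7}{3}}{4} = 2 + \frac{5 \cdot \frac{7}{3}}{4} = 2 + \frac{1}{4} \cdot \frac{35}{3} = 2 + \frac{35}{12} = \frac{59}{12} \approx 4.9167$)
$\left(\left(3 \left(-4\right)\right)^{2} + o\right)^{2} = \left(\left(3 \left(-4\right)\right)^{2} + \frac{59}{12}\right)^{2} = \left(\left(-12\right)^{2} + \frac{59}{12}\right)^{2} = \left(144 + \frac{59}{12}\right)^{2} = \left(\frac{1787}{12}\right)^{2} = \frac{3193369}{144}$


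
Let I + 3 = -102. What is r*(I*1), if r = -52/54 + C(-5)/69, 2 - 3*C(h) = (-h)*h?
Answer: 18095/207 ≈ 87.415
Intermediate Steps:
I = -105 (I = -3 - 102 = -105)
C(h) = 2/3 + h**2/3 (C(h) = 2/3 - (-h)*h/3 = 2/3 - (-1)*h**2/3 = 2/3 + h**2/3)
r = -517/621 (r = -52/54 + (2/3 + (1/3)*(-5)**2)/69 = -52*1/54 + (2/3 + (1/3)*25)*(1/69) = -26/27 + (2/3 + 25/3)*(1/69) = -26/27 + 9*(1/69) = -26/27 + 3/23 = -517/621 ≈ -0.83253)
r*(I*1) = -(-18095)/207 = -517/621*(-105) = 18095/207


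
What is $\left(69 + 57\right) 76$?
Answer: $9576$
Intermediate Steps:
$\left(69 + 57\right) 76 = 126 \cdot 76 = 9576$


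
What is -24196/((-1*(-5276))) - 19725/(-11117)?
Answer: -41229458/14663323 ≈ -2.8117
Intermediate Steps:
-24196/((-1*(-5276))) - 19725/(-11117) = -24196/5276 - 19725*(-1/11117) = -24196*1/5276 + 19725/11117 = -6049/1319 + 19725/11117 = -41229458/14663323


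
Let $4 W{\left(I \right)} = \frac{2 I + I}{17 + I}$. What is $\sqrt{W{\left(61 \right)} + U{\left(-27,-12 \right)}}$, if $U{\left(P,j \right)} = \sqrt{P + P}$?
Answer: $\frac{\sqrt{1586 + 8112 i \sqrt{6}}}{52} \approx 1.9948 + 1.8419 i$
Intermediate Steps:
$U{\left(P,j \right)} = \sqrt{2} \sqrt{P}$ ($U{\left(P,j \right)} = \sqrt{2 P} = \sqrt{2} \sqrt{P}$)
$W{\left(I \right)} = \frac{3 I}{4 \left(17 + I\right)}$ ($W{\left(I \right)} = \frac{\left(2 I + I\right) \frac{1}{17 + I}}{4} = \frac{3 I \frac{1}{17 + I}}{4} = \frac{3 I}{4 \left(17 + I\right)}$)
$\sqrt{W{\left(61 \right)} + U{\left(-27,-12 \right)}} = \sqrt{\frac{3}{4} \cdot 61 \frac{1}{17 + 61} + \sqrt{2} \sqrt{-27}} = \sqrt{\frac{3}{4} \cdot 61 \cdot \frac{1}{78} + \sqrt{2} \cdot 3 i \sqrt{3}} = \sqrt{\frac{3}{4} \cdot 61 \cdot \frac{1}{78} + 3 i \sqrt{6}} = \sqrt{\frac{61}{104} + 3 i \sqrt{6}}$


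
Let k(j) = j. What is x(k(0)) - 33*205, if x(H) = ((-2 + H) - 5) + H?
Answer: -6772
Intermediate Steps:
x(H) = -7 + 2*H (x(H) = (-7 + H) + H = -7 + 2*H)
x(k(0)) - 33*205 = (-7 + 2*0) - 33*205 = (-7 + 0) - 6765 = -7 - 6765 = -6772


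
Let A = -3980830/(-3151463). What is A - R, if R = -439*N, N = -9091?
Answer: -1796760589651/450209 ≈ -3.9909e+6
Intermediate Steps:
R = 3990949 (R = -439*(-9091) = 3990949)
A = 568690/450209 (A = -3980830*(-1/3151463) = 568690/450209 ≈ 1.2632)
A - R = 568690/450209 - 1*3990949 = 568690/450209 - 3990949 = -1796760589651/450209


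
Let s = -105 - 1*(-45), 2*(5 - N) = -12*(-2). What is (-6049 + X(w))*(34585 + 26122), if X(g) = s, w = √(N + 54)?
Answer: -370859063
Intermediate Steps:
N = -7 (N = 5 - (-6)*(-2) = 5 - ½*24 = 5 - 12 = -7)
s = -60 (s = -105 + 45 = -60)
w = √47 (w = √(-7 + 54) = √47 ≈ 6.8557)
X(g) = -60
(-6049 + X(w))*(34585 + 26122) = (-6049 - 60)*(34585 + 26122) = -6109*60707 = -370859063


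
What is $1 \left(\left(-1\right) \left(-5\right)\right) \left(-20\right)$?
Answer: $-100$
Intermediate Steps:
$1 \left(\left(-1\right) \left(-5\right)\right) \left(-20\right) = 1 \cdot 5 \left(-20\right) = 5 \left(-20\right) = -100$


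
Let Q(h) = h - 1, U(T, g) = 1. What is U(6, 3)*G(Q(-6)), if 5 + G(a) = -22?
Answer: -27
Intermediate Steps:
Q(h) = -1 + h
G(a) = -27 (G(a) = -5 - 22 = -27)
U(6, 3)*G(Q(-6)) = 1*(-27) = -27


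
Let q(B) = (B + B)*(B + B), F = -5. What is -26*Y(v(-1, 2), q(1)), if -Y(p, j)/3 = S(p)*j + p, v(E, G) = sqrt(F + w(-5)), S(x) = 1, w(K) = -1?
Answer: 312 + 78*I*sqrt(6) ≈ 312.0 + 191.06*I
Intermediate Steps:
v(E, G) = I*sqrt(6) (v(E, G) = sqrt(-5 - 1) = sqrt(-6) = I*sqrt(6))
q(B) = 4*B**2 (q(B) = (2*B)*(2*B) = 4*B**2)
Y(p, j) = -3*j - 3*p (Y(p, j) = -3*(1*j + p) = -3*(j + p) = -3*j - 3*p)
-26*Y(v(-1, 2), q(1)) = -26*(-12*1**2 - 3*I*sqrt(6)) = -26*(-12 - 3*I*sqrt(6)) = 312 + 78*I*sqrt(6)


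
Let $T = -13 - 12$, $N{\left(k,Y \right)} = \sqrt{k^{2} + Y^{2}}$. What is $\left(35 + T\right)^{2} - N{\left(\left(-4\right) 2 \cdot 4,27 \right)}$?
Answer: $100 - \sqrt{1753} \approx 58.131$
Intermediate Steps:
$N{\left(k,Y \right)} = \sqrt{Y^{2} + k^{2}}$
$T = -25$ ($T = -13 - 12 = -25$)
$\left(35 + T\right)^{2} - N{\left(\left(-4\right) 2 \cdot 4,27 \right)} = \left(35 - 25\right)^{2} - \sqrt{27^{2} + \left(\left(-4\right) 2 \cdot 4\right)^{2}} = 10^{2} - \sqrt{729 + \left(\left(-8\right) 4\right)^{2}} = 100 - \sqrt{729 + \left(-32\right)^{2}} = 100 - \sqrt{729 + 1024} = 100 - \sqrt{1753}$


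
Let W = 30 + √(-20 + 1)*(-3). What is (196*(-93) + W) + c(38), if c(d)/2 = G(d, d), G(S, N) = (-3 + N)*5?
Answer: -17848 - 3*I*√19 ≈ -17848.0 - 13.077*I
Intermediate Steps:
G(S, N) = -15 + 5*N
c(d) = -30 + 10*d (c(d) = 2*(-15 + 5*d) = -30 + 10*d)
W = 30 - 3*I*√19 (W = 30 + √(-19)*(-3) = 30 + (I*√19)*(-3) = 30 - 3*I*√19 ≈ 30.0 - 13.077*I)
(196*(-93) + W) + c(38) = (196*(-93) + (30 - 3*I*√19)) + (-30 + 10*38) = (-18228 + (30 - 3*I*√19)) + (-30 + 380) = (-18198 - 3*I*√19) + 350 = -17848 - 3*I*√19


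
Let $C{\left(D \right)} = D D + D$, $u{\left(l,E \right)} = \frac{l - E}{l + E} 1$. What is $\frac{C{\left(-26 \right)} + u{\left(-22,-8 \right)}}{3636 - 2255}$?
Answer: $\frac{9757}{20715} \approx 0.47101$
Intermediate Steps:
$u{\left(l,E \right)} = \frac{l - E}{E + l}$ ($u{\left(l,E \right)} = \frac{l - E}{E + l} 1 = \frac{l - E}{E + l}$)
$C{\left(D \right)} = D + D^{2}$ ($C{\left(D \right)} = D^{2} + D = D + D^{2}$)
$\frac{C{\left(-26 \right)} + u{\left(-22,-8 \right)}}{3636 - 2255} = \frac{- 26 \left(1 - 26\right) + \frac{-22 - -8}{-8 - 22}}{3636 - 2255} = \frac{\left(-26\right) \left(-25\right) + \frac{-22 + 8}{-30}}{1381} = \left(650 - - \frac{7}{15}\right) \frac{1}{1381} = \left(650 + \frac{7}{15}\right) \frac{1}{1381} = \frac{9757}{15} \cdot \frac{1}{1381} = \frac{9757}{20715}$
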